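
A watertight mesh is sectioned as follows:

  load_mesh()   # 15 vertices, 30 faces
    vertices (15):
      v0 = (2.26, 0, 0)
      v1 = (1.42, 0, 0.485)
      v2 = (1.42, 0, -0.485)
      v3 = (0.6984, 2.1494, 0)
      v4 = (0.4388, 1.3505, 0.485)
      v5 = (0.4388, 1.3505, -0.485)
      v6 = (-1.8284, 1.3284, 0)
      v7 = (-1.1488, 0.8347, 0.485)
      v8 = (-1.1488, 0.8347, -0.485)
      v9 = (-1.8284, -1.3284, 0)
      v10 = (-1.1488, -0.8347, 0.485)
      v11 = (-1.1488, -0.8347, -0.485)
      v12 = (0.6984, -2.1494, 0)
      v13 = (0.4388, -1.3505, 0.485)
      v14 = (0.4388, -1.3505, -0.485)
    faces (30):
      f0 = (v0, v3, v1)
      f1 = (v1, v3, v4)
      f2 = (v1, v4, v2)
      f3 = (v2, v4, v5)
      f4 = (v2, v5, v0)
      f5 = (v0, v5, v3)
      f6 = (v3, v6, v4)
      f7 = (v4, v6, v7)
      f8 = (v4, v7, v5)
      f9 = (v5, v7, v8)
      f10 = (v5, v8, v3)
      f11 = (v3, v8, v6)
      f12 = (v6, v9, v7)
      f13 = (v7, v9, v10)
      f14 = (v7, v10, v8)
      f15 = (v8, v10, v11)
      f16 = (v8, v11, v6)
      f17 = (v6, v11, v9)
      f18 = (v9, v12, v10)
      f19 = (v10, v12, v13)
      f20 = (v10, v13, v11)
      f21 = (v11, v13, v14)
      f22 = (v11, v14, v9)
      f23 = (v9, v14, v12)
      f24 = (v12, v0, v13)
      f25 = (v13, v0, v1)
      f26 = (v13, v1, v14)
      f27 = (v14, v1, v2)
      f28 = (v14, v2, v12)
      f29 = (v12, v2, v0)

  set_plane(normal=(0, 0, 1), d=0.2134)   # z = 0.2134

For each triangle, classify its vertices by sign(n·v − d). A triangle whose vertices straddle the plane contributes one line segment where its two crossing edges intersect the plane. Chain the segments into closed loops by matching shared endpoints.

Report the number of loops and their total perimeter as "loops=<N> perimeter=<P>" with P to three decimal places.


loops=2 perimeter=19.458

Straddling triangles (20 of 30):
  (v0,v3,v1) [--+] → (1.0159, 1.20366, 0.2134)–(1.8904, 0, 0.2134)  len=1.4878
  (v1,v3,v4) [+-+] → (1.0159, 1.20366, 0.2134)–(0.584176, 1.79788, 0.2134)  len=0.7345
  (v1,v4,v2) [++-] → (0.713536, 0.97236, 0.2134)–(1.42, 0, 0.2134)  len=1.2019
  (v2,v4,v5) [-+-] → (0.713536, 0.97236, 0.2134)–(0.4388, 1.3505, 0.2134)  len=0.4674
  (v3,v6,v4) [--+] → (-0.830832, 1.33812, 0.2134)–(0.584176, 1.79788, 0.2134)  len=1.4878
  (v4,v6,v7) [+-+] → (-0.830832, 1.33812, 0.2134)–(-1.52938, 1.11117, 0.2134)  len=0.7345
  (v4,v7,v5) [++-] → (-0.704272, 0.979124, 0.2134)–(0.4388, 1.3505, 0.2134)  len=1.2019
  (v5,v7,v8) [-+-] → (-0.704272, 0.979124, 0.2134)–(-1.1488, 0.8347, 0.2134)  len=0.4674
  (v6,v9,v7) [--+] → (-1.52938, -0.376636, 0.2134)–(-1.52938, 1.11117, 0.2134)  len=1.4878
  (v7,v9,v10) [+-+] → (-1.52938, -0.376636, 0.2134)–(-1.52938, -1.11117, 0.2134)  len=0.7345
  (v7,v10,v8) [++-] → (-1.1488, -0.367268, 0.2134)–(-1.1488, 0.8347, 0.2134)  len=1.2020
  (v8,v10,v11) [-+-] → (-1.1488, -0.367268, 0.2134)–(-1.1488, -0.8347, 0.2134)  len=0.4674
  (v9,v12,v10) [--+] → (-0.114368, -1.57093, 0.2134)–(-1.52938, -1.11117, 0.2134)  len=1.4878
  (v10,v12,v13) [+-+] → (-0.114368, -1.57093, 0.2134)–(0.584176, -1.79788, 0.2134)  len=0.7345
  (v10,v13,v11) [++-] → (-0.005728, -1.20608, 0.2134)–(-1.1488, -0.8347, 0.2134)  len=1.2019
  (v11,v13,v14) [-+-] → (-0.005728, -1.20608, 0.2134)–(0.4388, -1.3505, 0.2134)  len=0.4674
  (v12,v0,v13) [--+] → (1.45867, -0.59422, 0.2134)–(0.584176, -1.79788, 0.2134)  len=1.4878
  (v13,v0,v1) [+-+] → (1.45867, -0.59422, 0.2134)–(1.8904, 0, 0.2134)  len=0.7345
  (v13,v1,v14) [++-] → (1.14526, -0.37814, 0.2134)–(0.4388, -1.3505, 0.2134)  len=1.2019
  (v14,v1,v2) [-+-] → (1.14526, -0.37814, 0.2134)–(1.42, 0, 0.2134)  len=0.4674

Chained into 2 loop(s):
  loop 1: 10 segments, perimeter = 11.1116
  loop 2: 10 segments, perimeter = 8.3466
Total perimeter = 19.458


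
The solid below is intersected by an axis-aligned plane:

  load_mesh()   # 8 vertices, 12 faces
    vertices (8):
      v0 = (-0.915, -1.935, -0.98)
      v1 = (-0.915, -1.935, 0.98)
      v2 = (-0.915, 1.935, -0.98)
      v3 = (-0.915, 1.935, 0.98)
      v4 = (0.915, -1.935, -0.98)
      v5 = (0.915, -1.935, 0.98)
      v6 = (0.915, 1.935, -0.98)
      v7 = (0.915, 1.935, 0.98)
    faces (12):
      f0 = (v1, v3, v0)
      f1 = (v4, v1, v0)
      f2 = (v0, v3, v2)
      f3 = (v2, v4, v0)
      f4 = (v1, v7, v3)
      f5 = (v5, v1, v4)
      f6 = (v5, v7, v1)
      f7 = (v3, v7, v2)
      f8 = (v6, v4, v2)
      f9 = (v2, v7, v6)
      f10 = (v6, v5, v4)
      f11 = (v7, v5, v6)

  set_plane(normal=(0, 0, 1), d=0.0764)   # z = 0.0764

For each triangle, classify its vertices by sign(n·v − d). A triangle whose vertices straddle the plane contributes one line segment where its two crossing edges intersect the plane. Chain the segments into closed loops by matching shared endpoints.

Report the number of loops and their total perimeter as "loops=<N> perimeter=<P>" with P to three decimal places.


loops=1 perimeter=11.400

Straddling triangles (8 of 12):
  (v1,v3,v0) [++-] → (-0.915, 0.150851, 0.0764)–(-0.915, -1.935, 0.0764)  len=2.0859
  (v4,v1,v0) [-+-] → (-0.0713327, -1.935, 0.0764)–(-0.915, -1.935, 0.0764)  len=0.8437
  (v0,v3,v2) [-+-] → (-0.915, 0.150851, 0.0764)–(-0.915, 1.935, 0.0764)  len=1.7841
  (v5,v1,v4) [++-] → (-0.0713327, -1.935, 0.0764)–(0.915, -1.935, 0.0764)  len=0.9863
  (v3,v7,v2) [++-] → (0.0713327, 1.935, 0.0764)–(-0.915, 1.935, 0.0764)  len=0.9863
  (v2,v7,v6) [-+-] → (0.0713327, 1.935, 0.0764)–(0.915, 1.935, 0.0764)  len=0.8437
  (v6,v5,v4) [-+-] → (0.915, -0.150851, 0.0764)–(0.915, -1.935, 0.0764)  len=1.7841
  (v7,v5,v6) [++-] → (0.915, -0.150851, 0.0764)–(0.915, 1.935, 0.0764)  len=2.0859

Chained into 1 loop(s):
  loop 1: 8 segments, perimeter = 11.4000
Total perimeter = 11.400


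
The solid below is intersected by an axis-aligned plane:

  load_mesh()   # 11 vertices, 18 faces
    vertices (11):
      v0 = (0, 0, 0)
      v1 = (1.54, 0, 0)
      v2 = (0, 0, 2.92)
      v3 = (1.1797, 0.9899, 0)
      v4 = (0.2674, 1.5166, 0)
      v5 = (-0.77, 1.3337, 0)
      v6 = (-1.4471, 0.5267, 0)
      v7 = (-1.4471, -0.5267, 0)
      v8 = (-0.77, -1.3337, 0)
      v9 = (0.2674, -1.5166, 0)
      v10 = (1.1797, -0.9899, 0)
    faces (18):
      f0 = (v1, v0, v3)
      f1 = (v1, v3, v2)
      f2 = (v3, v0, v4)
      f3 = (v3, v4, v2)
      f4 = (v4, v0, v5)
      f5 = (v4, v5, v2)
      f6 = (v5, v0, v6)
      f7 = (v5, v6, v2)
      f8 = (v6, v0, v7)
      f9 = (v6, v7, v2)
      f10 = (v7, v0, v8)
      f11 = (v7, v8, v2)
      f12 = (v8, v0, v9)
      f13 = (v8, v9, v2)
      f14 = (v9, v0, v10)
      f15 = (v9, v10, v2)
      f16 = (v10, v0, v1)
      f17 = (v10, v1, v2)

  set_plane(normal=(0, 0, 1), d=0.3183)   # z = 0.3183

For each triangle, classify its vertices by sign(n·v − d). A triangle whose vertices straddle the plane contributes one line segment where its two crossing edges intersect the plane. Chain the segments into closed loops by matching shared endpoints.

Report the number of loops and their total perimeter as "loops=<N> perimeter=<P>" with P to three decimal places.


loops=1 perimeter=8.447

Straddling triangles (9 of 18):
  (v1,v3,v2) [--+] → (1.0511, 0.881994, 0.3183)–(1.37213, 0, 0.3183)  len=0.9386
  (v3,v4,v2) [--+] → (0.238252, 1.35128, 0.3183)–(1.0511, 0.881994, 0.3183)  len=0.9386
  (v4,v5,v2) [--+] → (-0.686065, 1.18832, 0.3183)–(0.238252, 1.35128, 0.3183)  len=0.9386
  (v5,v6,v2) [--+] → (-1.28936, 0.469286, 0.3183)–(-0.686065, 1.18832, 0.3183)  len=0.9386
  (v6,v7,v2) [--+] → (-1.28936, -0.469286, 0.3183)–(-1.28936, 0.469286, 0.3183)  len=0.9386
  (v7,v8,v2) [--+] → (-0.686065, -1.18832, 0.3183)–(-1.28936, -0.469286, 0.3183)  len=0.9386
  (v8,v9,v2) [--+] → (0.238252, -1.35128, 0.3183)–(-0.686065, -1.18832, 0.3183)  len=0.9386
  (v9,v10,v2) [--+] → (1.0511, -0.881994, 0.3183)–(0.238252, -1.35128, 0.3183)  len=0.9386
  (v10,v1,v2) [--+] → (1.37213, 0, 0.3183)–(1.0511, -0.881994, 0.3183)  len=0.9386

Chained into 1 loop(s):
  loop 1: 9 segments, perimeter = 8.4473
Total perimeter = 8.447


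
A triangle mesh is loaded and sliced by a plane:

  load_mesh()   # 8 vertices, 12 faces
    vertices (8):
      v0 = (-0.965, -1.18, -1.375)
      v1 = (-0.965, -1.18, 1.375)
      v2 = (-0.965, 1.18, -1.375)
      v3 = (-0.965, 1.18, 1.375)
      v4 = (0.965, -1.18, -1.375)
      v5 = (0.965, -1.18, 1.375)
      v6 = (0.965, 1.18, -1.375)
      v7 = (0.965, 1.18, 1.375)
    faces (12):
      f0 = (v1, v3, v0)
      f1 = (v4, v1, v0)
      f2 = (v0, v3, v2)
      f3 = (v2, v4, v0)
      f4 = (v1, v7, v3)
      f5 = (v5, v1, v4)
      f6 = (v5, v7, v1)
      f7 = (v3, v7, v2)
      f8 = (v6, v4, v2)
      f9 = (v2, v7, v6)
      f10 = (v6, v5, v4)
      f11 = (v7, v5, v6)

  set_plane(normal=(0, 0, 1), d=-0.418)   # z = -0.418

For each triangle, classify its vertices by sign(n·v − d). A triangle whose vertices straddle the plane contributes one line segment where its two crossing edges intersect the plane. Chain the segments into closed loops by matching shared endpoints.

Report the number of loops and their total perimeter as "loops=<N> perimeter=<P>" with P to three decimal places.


loops=1 perimeter=8.580

Straddling triangles (8 of 12):
  (v1,v3,v0) [++-] → (-0.965, -0.35872, -0.418)–(-0.965, -1.18, -0.418)  len=0.8213
  (v4,v1,v0) [-+-] → (0.29336, -1.18, -0.418)–(-0.965, -1.18, -0.418)  len=1.2584
  (v0,v3,v2) [-+-] → (-0.965, -0.35872, -0.418)–(-0.965, 1.18, -0.418)  len=1.5387
  (v5,v1,v4) [++-] → (0.29336, -1.18, -0.418)–(0.965, -1.18, -0.418)  len=0.6716
  (v3,v7,v2) [++-] → (-0.29336, 1.18, -0.418)–(-0.965, 1.18, -0.418)  len=0.6716
  (v2,v7,v6) [-+-] → (-0.29336, 1.18, -0.418)–(0.965, 1.18, -0.418)  len=1.2584
  (v6,v5,v4) [-+-] → (0.965, 0.35872, -0.418)–(0.965, -1.18, -0.418)  len=1.5387
  (v7,v5,v6) [++-] → (0.965, 0.35872, -0.418)–(0.965, 1.18, -0.418)  len=0.8213

Chained into 1 loop(s):
  loop 1: 8 segments, perimeter = 8.5800
Total perimeter = 8.580


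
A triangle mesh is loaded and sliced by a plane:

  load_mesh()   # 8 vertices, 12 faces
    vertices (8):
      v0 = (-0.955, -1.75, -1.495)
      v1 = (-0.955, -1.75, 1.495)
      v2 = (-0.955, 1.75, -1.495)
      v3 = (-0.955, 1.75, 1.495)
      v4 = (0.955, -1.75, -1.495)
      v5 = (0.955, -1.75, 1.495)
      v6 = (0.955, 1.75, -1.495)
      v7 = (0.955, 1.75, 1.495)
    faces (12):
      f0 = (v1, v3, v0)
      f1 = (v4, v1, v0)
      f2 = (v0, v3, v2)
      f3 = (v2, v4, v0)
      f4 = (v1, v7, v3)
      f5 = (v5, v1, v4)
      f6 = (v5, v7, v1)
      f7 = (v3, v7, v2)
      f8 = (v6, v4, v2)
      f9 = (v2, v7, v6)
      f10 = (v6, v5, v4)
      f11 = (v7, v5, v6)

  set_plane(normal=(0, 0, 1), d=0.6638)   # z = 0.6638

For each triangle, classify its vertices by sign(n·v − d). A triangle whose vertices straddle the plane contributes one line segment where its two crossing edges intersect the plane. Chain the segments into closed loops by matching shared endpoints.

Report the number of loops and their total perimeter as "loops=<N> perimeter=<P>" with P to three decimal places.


loops=1 perimeter=10.820

Straddling triangles (8 of 12):
  (v1,v3,v0) [++-] → (-0.955, 0.777023, 0.6638)–(-0.955, -1.75, 0.6638)  len=2.5270
  (v4,v1,v0) [-+-] → (-0.424033, -1.75, 0.6638)–(-0.955, -1.75, 0.6638)  len=0.5310
  (v0,v3,v2) [-+-] → (-0.955, 0.777023, 0.6638)–(-0.955, 1.75, 0.6638)  len=0.9730
  (v5,v1,v4) [++-] → (-0.424033, -1.75, 0.6638)–(0.955, -1.75, 0.6638)  len=1.3790
  (v3,v7,v2) [++-] → (0.424033, 1.75, 0.6638)–(-0.955, 1.75, 0.6638)  len=1.3790
  (v2,v7,v6) [-+-] → (0.424033, 1.75, 0.6638)–(0.955, 1.75, 0.6638)  len=0.5310
  (v6,v5,v4) [-+-] → (0.955, -0.777023, 0.6638)–(0.955, -1.75, 0.6638)  len=0.9730
  (v7,v5,v6) [++-] → (0.955, -0.777023, 0.6638)–(0.955, 1.75, 0.6638)  len=2.5270

Chained into 1 loop(s):
  loop 1: 8 segments, perimeter = 10.8200
Total perimeter = 10.820


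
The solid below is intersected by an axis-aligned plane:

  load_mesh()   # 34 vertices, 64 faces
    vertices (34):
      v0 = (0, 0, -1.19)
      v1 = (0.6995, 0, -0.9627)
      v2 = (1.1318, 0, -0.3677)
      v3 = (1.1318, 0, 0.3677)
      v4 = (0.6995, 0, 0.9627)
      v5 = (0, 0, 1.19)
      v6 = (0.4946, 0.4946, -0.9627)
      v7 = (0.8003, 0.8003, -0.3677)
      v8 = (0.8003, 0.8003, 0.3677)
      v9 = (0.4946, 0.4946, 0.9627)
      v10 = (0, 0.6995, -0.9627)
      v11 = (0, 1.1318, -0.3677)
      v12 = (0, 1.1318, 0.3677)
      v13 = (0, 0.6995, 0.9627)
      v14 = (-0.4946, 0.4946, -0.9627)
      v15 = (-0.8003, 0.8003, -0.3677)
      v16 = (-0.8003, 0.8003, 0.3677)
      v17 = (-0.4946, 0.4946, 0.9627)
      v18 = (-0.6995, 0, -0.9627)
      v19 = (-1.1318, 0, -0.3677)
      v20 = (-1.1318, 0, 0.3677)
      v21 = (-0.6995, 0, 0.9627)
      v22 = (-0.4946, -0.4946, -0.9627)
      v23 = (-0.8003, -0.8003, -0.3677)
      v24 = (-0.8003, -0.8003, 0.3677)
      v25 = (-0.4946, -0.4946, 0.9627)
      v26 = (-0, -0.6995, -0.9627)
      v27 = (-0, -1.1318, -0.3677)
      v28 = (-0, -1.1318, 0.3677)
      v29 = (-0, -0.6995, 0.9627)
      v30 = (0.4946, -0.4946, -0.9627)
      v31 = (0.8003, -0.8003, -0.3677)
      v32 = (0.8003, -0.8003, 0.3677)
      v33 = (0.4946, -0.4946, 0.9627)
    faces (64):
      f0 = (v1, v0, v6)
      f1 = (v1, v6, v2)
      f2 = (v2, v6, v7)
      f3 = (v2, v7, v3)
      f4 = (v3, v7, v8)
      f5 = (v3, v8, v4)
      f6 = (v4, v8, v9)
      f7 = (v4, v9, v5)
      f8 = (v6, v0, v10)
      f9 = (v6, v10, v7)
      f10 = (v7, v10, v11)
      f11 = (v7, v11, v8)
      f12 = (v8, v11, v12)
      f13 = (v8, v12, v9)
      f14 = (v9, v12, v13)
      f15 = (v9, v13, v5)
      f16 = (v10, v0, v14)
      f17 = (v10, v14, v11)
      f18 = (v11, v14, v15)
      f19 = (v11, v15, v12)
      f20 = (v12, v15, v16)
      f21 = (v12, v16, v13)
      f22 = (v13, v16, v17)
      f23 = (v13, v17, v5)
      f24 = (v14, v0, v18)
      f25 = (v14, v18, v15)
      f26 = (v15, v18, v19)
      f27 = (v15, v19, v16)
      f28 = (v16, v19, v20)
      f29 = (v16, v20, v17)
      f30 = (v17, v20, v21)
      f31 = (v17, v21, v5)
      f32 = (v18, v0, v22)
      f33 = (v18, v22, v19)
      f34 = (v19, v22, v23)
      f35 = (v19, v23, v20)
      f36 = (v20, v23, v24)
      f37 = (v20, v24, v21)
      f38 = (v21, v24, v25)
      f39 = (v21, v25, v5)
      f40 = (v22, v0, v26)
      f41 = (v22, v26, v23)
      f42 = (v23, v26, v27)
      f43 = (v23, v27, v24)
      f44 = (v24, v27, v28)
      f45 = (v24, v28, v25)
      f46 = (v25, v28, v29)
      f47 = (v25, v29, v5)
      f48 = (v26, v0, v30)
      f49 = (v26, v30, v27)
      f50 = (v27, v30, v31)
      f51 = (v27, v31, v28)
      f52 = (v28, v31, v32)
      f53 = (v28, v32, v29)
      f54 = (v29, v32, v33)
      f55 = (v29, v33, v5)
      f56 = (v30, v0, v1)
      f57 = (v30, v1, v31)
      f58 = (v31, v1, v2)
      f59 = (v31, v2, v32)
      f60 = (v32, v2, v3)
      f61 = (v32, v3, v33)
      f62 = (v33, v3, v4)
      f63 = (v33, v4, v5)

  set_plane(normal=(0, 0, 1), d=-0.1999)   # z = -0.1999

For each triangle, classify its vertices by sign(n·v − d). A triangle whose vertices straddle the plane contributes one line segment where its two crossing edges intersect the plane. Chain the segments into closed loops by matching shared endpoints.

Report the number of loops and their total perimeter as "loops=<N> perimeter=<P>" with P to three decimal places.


Straddling triangles (16 of 64):
  (v2,v7,v3) [--+] → (0.87594, 0.617691, -0.1999)–(1.1318, 0, -0.1999)  len=0.6686
  (v3,v7,v8) [+-+] → (0.87594, 0.617691, -0.1999)–(0.8003, 0.8003, -0.1999)  len=0.1977
  (v7,v11,v8) [--+] → (0.182609, 1.05616, -0.1999)–(0.8003, 0.8003, -0.1999)  len=0.6686
  (v8,v11,v12) [+-+] → (0.182609, 1.05616, -0.1999)–(0, 1.1318, -0.1999)  len=0.1977
  (v11,v15,v12) [--+] → (-0.617691, 0.87594, -0.1999)–(0, 1.1318, -0.1999)  len=0.6686
  (v12,v15,v16) [+-+] → (-0.617691, 0.87594, -0.1999)–(-0.8003, 0.8003, -0.1999)  len=0.1977
  (v15,v19,v16) [--+] → (-1.05616, 0.182609, -0.1999)–(-0.8003, 0.8003, -0.1999)  len=0.6686
  (v16,v19,v20) [+-+] → (-1.05616, 0.182609, -0.1999)–(-1.1318, 0, -0.1999)  len=0.1977
  (v19,v23,v20) [--+] → (-0.87594, -0.617691, -0.1999)–(-1.1318, 0, -0.1999)  len=0.6686
  (v20,v23,v24) [+-+] → (-0.87594, -0.617691, -0.1999)–(-0.8003, -0.8003, -0.1999)  len=0.1977
  (v23,v27,v24) [--+] → (-0.182609, -1.05616, -0.1999)–(-0.8003, -0.8003, -0.1999)  len=0.6686
  (v24,v27,v28) [+-+] → (-0.182609, -1.05616, -0.1999)–(0, -1.1318, -0.1999)  len=0.1977
  (v27,v31,v28) [--+] → (0.617691, -0.87594, -0.1999)–(0, -1.1318, -0.1999)  len=0.6686
  (v28,v31,v32) [+-+] → (0.617691, -0.87594, -0.1999)–(0.8003, -0.8003, -0.1999)  len=0.1977
  (v31,v2,v32) [--+] → (1.05616, -0.182609, -0.1999)–(0.8003, -0.8003, -0.1999)  len=0.6686
  (v32,v2,v3) [+-+] → (1.05616, -0.182609, -0.1999)–(1.1318, 0, -0.1999)  len=0.1977

Chained into 1 loop(s):
  loop 1: 16 segments, perimeter = 6.9299
Total perimeter = 6.930

loops=1 perimeter=6.930


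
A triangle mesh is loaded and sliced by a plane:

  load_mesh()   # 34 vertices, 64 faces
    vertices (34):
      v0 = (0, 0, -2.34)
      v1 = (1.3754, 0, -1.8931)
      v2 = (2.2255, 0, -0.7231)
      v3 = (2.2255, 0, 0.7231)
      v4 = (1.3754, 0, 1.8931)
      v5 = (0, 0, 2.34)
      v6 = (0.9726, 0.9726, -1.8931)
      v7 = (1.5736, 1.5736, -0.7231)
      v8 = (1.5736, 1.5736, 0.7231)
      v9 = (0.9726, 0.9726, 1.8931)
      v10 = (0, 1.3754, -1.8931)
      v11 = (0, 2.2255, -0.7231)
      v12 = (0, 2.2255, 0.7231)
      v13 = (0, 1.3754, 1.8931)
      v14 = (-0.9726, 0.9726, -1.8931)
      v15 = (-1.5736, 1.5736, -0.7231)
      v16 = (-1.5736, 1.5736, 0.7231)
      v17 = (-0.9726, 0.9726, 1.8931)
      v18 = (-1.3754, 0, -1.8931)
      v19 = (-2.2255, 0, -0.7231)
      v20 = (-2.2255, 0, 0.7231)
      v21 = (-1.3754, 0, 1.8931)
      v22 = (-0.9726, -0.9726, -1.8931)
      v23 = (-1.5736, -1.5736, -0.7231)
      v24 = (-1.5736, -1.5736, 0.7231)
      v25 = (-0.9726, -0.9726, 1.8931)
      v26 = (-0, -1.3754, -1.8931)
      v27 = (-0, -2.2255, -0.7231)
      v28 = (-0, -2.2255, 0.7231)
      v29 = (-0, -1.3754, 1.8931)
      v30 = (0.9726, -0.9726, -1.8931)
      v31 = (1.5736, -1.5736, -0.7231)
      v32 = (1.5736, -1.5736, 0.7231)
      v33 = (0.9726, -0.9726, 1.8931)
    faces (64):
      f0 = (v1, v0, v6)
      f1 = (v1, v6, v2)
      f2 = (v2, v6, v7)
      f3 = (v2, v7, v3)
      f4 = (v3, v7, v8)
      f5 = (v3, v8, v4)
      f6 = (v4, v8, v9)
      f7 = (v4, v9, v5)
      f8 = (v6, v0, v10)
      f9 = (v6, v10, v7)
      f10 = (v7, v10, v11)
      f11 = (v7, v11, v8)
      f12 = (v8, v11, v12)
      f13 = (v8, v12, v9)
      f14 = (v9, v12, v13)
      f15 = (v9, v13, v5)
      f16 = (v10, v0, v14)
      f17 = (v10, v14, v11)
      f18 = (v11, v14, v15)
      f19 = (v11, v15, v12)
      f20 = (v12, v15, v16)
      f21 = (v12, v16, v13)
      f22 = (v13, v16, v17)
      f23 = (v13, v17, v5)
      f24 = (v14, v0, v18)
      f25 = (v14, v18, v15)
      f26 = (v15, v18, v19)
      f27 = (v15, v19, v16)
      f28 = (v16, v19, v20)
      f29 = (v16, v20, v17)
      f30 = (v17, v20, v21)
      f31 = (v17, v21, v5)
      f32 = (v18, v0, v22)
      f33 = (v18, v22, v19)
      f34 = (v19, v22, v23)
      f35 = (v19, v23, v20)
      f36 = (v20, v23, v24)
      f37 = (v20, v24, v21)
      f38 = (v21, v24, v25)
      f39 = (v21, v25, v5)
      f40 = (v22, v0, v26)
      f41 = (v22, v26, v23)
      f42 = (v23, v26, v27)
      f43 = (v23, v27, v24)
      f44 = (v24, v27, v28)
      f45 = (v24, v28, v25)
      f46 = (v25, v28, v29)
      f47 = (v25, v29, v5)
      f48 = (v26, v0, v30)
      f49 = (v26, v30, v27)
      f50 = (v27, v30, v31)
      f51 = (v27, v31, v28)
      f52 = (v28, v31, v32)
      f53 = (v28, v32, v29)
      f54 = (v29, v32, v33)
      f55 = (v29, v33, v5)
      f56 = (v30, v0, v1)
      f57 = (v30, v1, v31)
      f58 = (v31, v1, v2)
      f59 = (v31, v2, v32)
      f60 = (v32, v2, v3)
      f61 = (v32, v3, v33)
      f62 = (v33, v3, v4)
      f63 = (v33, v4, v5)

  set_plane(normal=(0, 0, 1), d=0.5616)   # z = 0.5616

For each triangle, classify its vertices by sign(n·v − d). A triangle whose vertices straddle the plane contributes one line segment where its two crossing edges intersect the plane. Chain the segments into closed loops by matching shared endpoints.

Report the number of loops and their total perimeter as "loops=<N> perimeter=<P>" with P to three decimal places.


loops=1 perimeter=13.626

Straddling triangles (16 of 64):
  (v2,v7,v3) [--+] → (2.1527, 0.175727, 0.5616)–(2.2255, 0, 0.5616)  len=0.1902
  (v3,v7,v8) [+-+] → (2.1527, 0.175727, 0.5616)–(1.5736, 1.5736, 0.5616)  len=1.5131
  (v7,v11,v8) [--+] → (1.39787, 1.6464, 0.5616)–(1.5736, 1.5736, 0.5616)  len=0.1902
  (v8,v11,v12) [+-+] → (1.39787, 1.6464, 0.5616)–(0, 2.2255, 0.5616)  len=1.5131
  (v11,v15,v12) [--+] → (-0.175727, 2.1527, 0.5616)–(0, 2.2255, 0.5616)  len=0.1902
  (v12,v15,v16) [+-+] → (-0.175727, 2.1527, 0.5616)–(-1.5736, 1.5736, 0.5616)  len=1.5131
  (v15,v19,v16) [--+] → (-1.6464, 1.39787, 0.5616)–(-1.5736, 1.5736, 0.5616)  len=0.1902
  (v16,v19,v20) [+-+] → (-1.6464, 1.39787, 0.5616)–(-2.2255, 0, 0.5616)  len=1.5131
  (v19,v23,v20) [--+] → (-2.1527, -0.175727, 0.5616)–(-2.2255, 0, 0.5616)  len=0.1902
  (v20,v23,v24) [+-+] → (-2.1527, -0.175727, 0.5616)–(-1.5736, -1.5736, 0.5616)  len=1.5131
  (v23,v27,v24) [--+] → (-1.39787, -1.6464, 0.5616)–(-1.5736, -1.5736, 0.5616)  len=0.1902
  (v24,v27,v28) [+-+] → (-1.39787, -1.6464, 0.5616)–(0, -2.2255, 0.5616)  len=1.5131
  (v27,v31,v28) [--+] → (0.175727, -2.1527, 0.5616)–(0, -2.2255, 0.5616)  len=0.1902
  (v28,v31,v32) [+-+] → (0.175727, -2.1527, 0.5616)–(1.5736, -1.5736, 0.5616)  len=1.5131
  (v31,v2,v32) [--+] → (1.6464, -1.39787, 0.5616)–(1.5736, -1.5736, 0.5616)  len=0.1902
  (v32,v2,v3) [+-+] → (1.6464, -1.39787, 0.5616)–(2.2255, 0, 0.5616)  len=1.5131

Chained into 1 loop(s):
  loop 1: 16 segments, perimeter = 13.6263
Total perimeter = 13.626


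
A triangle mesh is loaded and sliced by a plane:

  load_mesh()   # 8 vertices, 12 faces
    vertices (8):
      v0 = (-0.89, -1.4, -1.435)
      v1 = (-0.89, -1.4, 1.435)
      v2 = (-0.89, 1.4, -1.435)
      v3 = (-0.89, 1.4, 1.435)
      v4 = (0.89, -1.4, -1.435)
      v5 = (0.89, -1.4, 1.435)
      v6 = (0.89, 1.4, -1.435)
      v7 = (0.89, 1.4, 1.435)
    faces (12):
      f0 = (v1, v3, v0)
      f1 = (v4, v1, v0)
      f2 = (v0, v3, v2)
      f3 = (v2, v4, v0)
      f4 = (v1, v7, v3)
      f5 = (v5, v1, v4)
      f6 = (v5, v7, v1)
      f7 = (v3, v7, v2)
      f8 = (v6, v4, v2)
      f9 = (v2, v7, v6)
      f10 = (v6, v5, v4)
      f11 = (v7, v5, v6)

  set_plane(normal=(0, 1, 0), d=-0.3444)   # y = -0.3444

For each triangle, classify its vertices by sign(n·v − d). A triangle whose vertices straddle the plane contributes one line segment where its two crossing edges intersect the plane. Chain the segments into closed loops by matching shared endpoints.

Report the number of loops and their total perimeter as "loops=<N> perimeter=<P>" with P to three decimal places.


Straddling triangles (8 of 12):
  (v1,v3,v0) [-+-] → (-0.89, -0.3444, 1.435)–(-0.89, -0.3444, -0.35301)  len=1.7880
  (v0,v3,v2) [-++] → (-0.89, -0.3444, -0.35301)–(-0.89, -0.3444, -1.435)  len=1.0820
  (v2,v4,v0) [+--] → (0.21894, -0.3444, -1.435)–(-0.89, -0.3444, -1.435)  len=1.1089
  (v1,v7,v3) [-++] → (-0.21894, -0.3444, 1.435)–(-0.89, -0.3444, 1.435)  len=0.6711
  (v5,v7,v1) [-+-] → (0.89, -0.3444, 1.435)–(-0.21894, -0.3444, 1.435)  len=1.1089
  (v6,v4,v2) [+-+] → (0.89, -0.3444, -1.435)–(0.21894, -0.3444, -1.435)  len=0.6711
  (v6,v5,v4) [+--] → (0.89, -0.3444, 0.35301)–(0.89, -0.3444, -1.435)  len=1.7880
  (v7,v5,v6) [+-+] → (0.89, -0.3444, 1.435)–(0.89, -0.3444, 0.35301)  len=1.0820

Chained into 1 loop(s):
  loop 1: 8 segments, perimeter = 9.3000
Total perimeter = 9.300

loops=1 perimeter=9.300


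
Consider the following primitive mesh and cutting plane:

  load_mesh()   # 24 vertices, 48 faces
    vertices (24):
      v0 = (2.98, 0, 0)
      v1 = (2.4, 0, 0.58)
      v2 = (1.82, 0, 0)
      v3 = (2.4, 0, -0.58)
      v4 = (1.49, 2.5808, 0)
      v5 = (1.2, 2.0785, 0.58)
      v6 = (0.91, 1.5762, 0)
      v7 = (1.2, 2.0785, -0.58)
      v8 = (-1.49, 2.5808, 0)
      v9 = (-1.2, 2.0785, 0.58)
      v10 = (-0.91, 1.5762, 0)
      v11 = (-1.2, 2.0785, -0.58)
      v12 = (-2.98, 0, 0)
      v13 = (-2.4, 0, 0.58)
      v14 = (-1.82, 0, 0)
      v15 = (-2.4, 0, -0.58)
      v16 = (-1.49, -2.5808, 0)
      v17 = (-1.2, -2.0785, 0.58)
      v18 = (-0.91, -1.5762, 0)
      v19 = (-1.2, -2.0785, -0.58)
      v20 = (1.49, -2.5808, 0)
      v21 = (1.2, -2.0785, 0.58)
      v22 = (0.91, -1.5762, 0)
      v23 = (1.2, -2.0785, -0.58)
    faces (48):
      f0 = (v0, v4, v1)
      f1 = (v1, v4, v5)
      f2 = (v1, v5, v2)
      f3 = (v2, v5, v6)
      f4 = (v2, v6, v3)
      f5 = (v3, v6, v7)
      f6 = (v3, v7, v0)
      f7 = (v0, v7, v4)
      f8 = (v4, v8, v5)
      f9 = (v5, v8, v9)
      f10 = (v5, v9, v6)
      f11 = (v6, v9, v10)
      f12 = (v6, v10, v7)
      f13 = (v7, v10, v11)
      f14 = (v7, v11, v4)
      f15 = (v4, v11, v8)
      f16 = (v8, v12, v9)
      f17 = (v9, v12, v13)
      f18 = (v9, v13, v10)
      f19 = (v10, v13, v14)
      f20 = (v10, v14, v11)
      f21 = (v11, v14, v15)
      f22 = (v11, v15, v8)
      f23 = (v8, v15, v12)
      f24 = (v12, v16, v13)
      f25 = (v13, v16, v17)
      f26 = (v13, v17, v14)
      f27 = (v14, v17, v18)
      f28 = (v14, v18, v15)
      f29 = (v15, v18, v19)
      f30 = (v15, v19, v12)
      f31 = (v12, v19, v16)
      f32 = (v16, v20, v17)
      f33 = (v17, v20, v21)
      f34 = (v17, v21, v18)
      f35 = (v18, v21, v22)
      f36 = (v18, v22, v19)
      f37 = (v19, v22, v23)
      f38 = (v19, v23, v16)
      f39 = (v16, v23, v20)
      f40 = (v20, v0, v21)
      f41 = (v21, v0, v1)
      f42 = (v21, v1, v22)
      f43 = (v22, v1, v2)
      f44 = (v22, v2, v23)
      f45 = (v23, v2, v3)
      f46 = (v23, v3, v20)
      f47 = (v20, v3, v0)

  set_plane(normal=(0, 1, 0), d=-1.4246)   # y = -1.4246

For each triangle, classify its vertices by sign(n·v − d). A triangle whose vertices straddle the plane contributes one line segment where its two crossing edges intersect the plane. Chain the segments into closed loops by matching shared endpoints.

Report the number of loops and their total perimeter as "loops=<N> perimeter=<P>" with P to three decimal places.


Straddling triangles (16 of 48):
  (v12,v16,v13) [+-+] → (-2.15752, -1.4246, 0)–(-1.89768, -1.4246, 0.25984)  len=0.3675
  (v13,v16,v17) [+--] → (-1.89768, -1.4246, 0.25984)–(-1.57752, -1.4246, 0.58)  len=0.4528
  (v13,v17,v14) [+-+] → (-1.57752, -1.4246, 0.58)–(-1.39505, -1.4246, 0.397531)  len=0.2581
  (v14,v17,v18) [+--] → (-1.39505, -1.4246, 0.397531)–(-0.997524, -1.4246, 0)  len=0.5622
  (v14,v18,v15) [+-+] → (-0.997524, -1.4246, 0)–(-1.05331, -1.4246, -0.0557848)  len=0.0789
  (v15,v18,v19) [+--] → (-1.05331, -1.4246, -0.0557848)–(-1.57752, -1.4246, -0.58)  len=0.7414
  (v15,v19,v12) [+-+] → (-1.57752, -1.4246, -0.58)–(-1.75999, -1.4246, -0.397531)  len=0.2581
  (v12,v19,v16) [+--] → (-1.75999, -1.4246, -0.397531)–(-2.15752, -1.4246, 0)  len=0.5622
  (v20,v0,v21) [-+-] → (2.15752, -1.4246, 0)–(1.75999, -1.4246, 0.397531)  len=0.5622
  (v21,v0,v1) [-++] → (1.75999, -1.4246, 0.397531)–(1.57752, -1.4246, 0.58)  len=0.2581
  (v21,v1,v22) [-+-] → (1.57752, -1.4246, 0.58)–(1.05331, -1.4246, 0.0557848)  len=0.7414
  (v22,v1,v2) [-++] → (1.05331, -1.4246, 0.0557848)–(0.997524, -1.4246, 0)  len=0.0789
  (v22,v2,v23) [-+-] → (0.997524, -1.4246, 0)–(1.39505, -1.4246, -0.397531)  len=0.5622
  (v23,v2,v3) [-++] → (1.39505, -1.4246, -0.397531)–(1.57752, -1.4246, -0.58)  len=0.2581
  (v23,v3,v20) [-+-] → (1.57752, -1.4246, -0.58)–(1.89768, -1.4246, -0.25984)  len=0.4528
  (v20,v3,v0) [-++] → (1.89768, -1.4246, -0.25984)–(2.15752, -1.4246, 0)  len=0.3675

Chained into 2 loop(s):
  loop 1: 8 segments, perimeter = 3.2810
  loop 2: 8 segments, perimeter = 3.2810
Total perimeter = 6.562

loops=2 perimeter=6.562


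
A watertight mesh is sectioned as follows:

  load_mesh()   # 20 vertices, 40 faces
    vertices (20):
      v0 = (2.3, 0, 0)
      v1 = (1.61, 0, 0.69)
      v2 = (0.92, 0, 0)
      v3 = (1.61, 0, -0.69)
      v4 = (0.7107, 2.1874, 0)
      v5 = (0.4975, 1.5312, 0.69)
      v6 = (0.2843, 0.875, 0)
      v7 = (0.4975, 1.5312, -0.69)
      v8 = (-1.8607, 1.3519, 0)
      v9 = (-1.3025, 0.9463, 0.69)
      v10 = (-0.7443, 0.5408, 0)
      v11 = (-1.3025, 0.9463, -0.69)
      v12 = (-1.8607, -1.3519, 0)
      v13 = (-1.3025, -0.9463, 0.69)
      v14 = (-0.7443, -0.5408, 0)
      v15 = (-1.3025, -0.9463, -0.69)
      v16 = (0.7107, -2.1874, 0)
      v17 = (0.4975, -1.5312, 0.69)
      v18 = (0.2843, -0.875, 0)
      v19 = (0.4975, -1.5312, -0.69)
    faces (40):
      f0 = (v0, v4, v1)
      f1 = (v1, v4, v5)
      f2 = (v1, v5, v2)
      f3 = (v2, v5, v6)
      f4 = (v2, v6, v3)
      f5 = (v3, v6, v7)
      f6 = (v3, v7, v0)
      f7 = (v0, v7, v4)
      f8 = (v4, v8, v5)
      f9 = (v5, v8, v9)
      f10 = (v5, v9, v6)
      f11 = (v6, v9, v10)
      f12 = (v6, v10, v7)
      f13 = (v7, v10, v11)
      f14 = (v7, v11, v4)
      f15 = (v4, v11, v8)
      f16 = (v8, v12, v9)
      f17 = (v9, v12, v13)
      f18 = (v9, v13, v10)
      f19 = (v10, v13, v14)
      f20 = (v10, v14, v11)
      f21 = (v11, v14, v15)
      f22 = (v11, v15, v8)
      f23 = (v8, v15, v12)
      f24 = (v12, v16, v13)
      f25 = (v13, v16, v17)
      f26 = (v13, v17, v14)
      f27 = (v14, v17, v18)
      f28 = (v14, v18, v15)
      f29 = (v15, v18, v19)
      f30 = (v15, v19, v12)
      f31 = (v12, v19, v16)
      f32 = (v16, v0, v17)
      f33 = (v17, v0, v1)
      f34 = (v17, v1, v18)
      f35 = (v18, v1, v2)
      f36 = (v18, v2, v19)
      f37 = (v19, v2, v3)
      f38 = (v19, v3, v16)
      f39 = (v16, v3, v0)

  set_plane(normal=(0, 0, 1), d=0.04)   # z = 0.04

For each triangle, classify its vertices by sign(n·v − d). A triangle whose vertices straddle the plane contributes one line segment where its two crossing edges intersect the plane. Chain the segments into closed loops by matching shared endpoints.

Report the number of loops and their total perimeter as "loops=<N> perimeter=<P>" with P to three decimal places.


Straddling triangles (20 of 40):
  (v0,v4,v1) [--+] → (0.762833, 2.06059, 0.04)–(2.26, 0, 0.04)  len=2.5471
  (v1,v4,v5) [+-+] → (0.762833, 2.06059, 0.04)–(0.698341, 2.14936, 0.04)  len=0.1097
  (v1,v5,v2) [++-] → (0.895507, 0.0887652, 0.04)–(0.96, 0, 0.04)  len=0.1097
  (v2,v5,v6) [-+-] → (0.895507, 0.0887652, 0.04)–(0.296659, 0.913041, 0.04)  len=1.0188
  (v4,v8,v5) [--+] → (-1.72399, 1.36229, 0.04)–(0.698341, 2.14936, 0.04)  len=2.5470
  (v5,v8,v9) [+-+] → (-1.72399, 1.36229, 0.04)–(-1.82834, 1.32839, 0.04)  len=0.1097
  (v5,v9,v6) [++-] → (0.192312, 0.879133, 0.04)–(0.296659, 0.913041, 0.04)  len=0.1097
  (v6,v9,v10) [-+-] → (0.192312, 0.879133, 0.04)–(-0.776659, 0.564307, 0.04)  len=1.0188
  (v8,v12,v9) [--+] → (-1.82834, -1.21867, 0.04)–(-1.82834, 1.32839, 0.04)  len=2.5471
  (v9,v12,v13) [+-+] → (-1.82834, -1.21867, 0.04)–(-1.82834, -1.32839, 0.04)  len=0.1097
  (v9,v13,v10) [++-] → (-0.776659, 0.454591, 0.04)–(-0.776659, 0.564307, 0.04)  len=0.1097
  (v10,v13,v14) [-+-] → (-0.776659, 0.454591, 0.04)–(-0.776659, -0.564307, 0.04)  len=1.0189
  (v12,v16,v13) [--+] → (0.593993, -2.11545, 0.04)–(-1.82834, -1.32839, 0.04)  len=2.5470
  (v13,v16,v17) [+-+] → (0.593993, -2.11545, 0.04)–(0.698341, -2.14936, 0.04)  len=0.1097
  (v13,v17,v14) [++-] → (-0.672312, -0.598214, 0.04)–(-0.776659, -0.564307, 0.04)  len=0.1097
  (v14,v17,v18) [-+-] → (-0.672312, -0.598214, 0.04)–(0.296659, -0.913041, 0.04)  len=1.0188
  (v16,v0,v17) [--+] → (2.19551, -0.0887652, 0.04)–(0.698341, -2.14936, 0.04)  len=2.5471
  (v17,v0,v1) [+-+] → (2.19551, -0.0887652, 0.04)–(2.26, 0, 0.04)  len=0.1097
  (v17,v1,v18) [++-] → (0.361152, -0.824275, 0.04)–(0.296659, -0.913041, 0.04)  len=0.1097
  (v18,v1,v2) [-+-] → (0.361152, -0.824275, 0.04)–(0.96, 0, 0.04)  len=1.0188

Chained into 2 loop(s):
  loop 1: 10 segments, perimeter = 13.2838
  loop 2: 10 segments, perimeter = 5.6429
Total perimeter = 18.927

loops=2 perimeter=18.927


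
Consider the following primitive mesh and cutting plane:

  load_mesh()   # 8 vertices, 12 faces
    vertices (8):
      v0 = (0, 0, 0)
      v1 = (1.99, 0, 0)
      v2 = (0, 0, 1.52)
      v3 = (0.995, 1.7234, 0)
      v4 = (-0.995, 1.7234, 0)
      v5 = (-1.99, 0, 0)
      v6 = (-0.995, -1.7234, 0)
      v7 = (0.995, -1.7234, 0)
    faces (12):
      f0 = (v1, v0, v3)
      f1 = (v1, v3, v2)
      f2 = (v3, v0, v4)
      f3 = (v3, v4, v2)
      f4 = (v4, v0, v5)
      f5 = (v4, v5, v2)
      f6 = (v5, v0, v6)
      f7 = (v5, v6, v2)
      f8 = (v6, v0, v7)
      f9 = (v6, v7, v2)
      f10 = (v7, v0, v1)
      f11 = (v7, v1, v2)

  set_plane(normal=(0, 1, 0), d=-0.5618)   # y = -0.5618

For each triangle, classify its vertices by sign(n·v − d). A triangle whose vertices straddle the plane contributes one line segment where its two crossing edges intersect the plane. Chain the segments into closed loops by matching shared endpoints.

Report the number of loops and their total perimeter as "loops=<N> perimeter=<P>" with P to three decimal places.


Straddling triangles (6 of 12):
  (v5,v0,v6) [++-] → (-0.324354, -0.5618, 0)–(-1.66565, -0.5618, 0)  len=1.3413
  (v5,v6,v2) [+-+] → (-1.66565, -0.5618, 0)–(-0.324354, -0.5618, 1.02451)  len=1.6878
  (v6,v0,v7) [-+-] → (-0.324354, -0.5618, 0)–(0.324354, -0.5618, 0)  len=0.6487
  (v6,v7,v2) [--+] → (0.324354, -0.5618, 1.02451)–(-0.324354, -0.5618, 1.02451)  len=0.6487
  (v7,v0,v1) [-++] → (0.324354, -0.5618, 0)–(1.66565, -0.5618, 0)  len=1.3413
  (v7,v1,v2) [-++] → (1.66565, -0.5618, 0)–(0.324354, -0.5618, 1.02451)  len=1.6878

Chained into 1 loop(s):
  loop 1: 6 segments, perimeter = 7.3556
Total perimeter = 7.356

loops=1 perimeter=7.356


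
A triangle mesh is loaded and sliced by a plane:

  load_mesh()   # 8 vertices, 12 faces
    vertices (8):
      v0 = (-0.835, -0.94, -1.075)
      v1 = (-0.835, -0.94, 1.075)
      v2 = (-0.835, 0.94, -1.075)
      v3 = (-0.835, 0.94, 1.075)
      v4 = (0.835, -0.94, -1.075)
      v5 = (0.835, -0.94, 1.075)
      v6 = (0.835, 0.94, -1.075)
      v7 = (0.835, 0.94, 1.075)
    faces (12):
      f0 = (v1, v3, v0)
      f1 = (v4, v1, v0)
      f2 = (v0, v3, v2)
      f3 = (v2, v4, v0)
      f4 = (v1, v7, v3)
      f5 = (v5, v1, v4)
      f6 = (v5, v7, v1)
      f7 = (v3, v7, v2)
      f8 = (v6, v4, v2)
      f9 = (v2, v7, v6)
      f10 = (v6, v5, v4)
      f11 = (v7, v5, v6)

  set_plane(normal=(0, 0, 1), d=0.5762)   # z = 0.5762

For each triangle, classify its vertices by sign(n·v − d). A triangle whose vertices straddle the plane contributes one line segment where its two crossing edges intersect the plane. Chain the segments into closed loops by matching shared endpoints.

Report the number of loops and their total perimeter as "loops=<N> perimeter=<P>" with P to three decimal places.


loops=1 perimeter=7.100

Straddling triangles (8 of 12):
  (v1,v3,v0) [++-] → (-0.835, 0.50384, 0.5762)–(-0.835, -0.94, 0.5762)  len=1.4438
  (v4,v1,v0) [-+-] → (-0.44756, -0.94, 0.5762)–(-0.835, -0.94, 0.5762)  len=0.3874
  (v0,v3,v2) [-+-] → (-0.835, 0.50384, 0.5762)–(-0.835, 0.94, 0.5762)  len=0.4362
  (v5,v1,v4) [++-] → (-0.44756, -0.94, 0.5762)–(0.835, -0.94, 0.5762)  len=1.2826
  (v3,v7,v2) [++-] → (0.44756, 0.94, 0.5762)–(-0.835, 0.94, 0.5762)  len=1.2826
  (v2,v7,v6) [-+-] → (0.44756, 0.94, 0.5762)–(0.835, 0.94, 0.5762)  len=0.3874
  (v6,v5,v4) [-+-] → (0.835, -0.50384, 0.5762)–(0.835, -0.94, 0.5762)  len=0.4362
  (v7,v5,v6) [++-] → (0.835, -0.50384, 0.5762)–(0.835, 0.94, 0.5762)  len=1.4438

Chained into 1 loop(s):
  loop 1: 8 segments, perimeter = 7.1000
Total perimeter = 7.100


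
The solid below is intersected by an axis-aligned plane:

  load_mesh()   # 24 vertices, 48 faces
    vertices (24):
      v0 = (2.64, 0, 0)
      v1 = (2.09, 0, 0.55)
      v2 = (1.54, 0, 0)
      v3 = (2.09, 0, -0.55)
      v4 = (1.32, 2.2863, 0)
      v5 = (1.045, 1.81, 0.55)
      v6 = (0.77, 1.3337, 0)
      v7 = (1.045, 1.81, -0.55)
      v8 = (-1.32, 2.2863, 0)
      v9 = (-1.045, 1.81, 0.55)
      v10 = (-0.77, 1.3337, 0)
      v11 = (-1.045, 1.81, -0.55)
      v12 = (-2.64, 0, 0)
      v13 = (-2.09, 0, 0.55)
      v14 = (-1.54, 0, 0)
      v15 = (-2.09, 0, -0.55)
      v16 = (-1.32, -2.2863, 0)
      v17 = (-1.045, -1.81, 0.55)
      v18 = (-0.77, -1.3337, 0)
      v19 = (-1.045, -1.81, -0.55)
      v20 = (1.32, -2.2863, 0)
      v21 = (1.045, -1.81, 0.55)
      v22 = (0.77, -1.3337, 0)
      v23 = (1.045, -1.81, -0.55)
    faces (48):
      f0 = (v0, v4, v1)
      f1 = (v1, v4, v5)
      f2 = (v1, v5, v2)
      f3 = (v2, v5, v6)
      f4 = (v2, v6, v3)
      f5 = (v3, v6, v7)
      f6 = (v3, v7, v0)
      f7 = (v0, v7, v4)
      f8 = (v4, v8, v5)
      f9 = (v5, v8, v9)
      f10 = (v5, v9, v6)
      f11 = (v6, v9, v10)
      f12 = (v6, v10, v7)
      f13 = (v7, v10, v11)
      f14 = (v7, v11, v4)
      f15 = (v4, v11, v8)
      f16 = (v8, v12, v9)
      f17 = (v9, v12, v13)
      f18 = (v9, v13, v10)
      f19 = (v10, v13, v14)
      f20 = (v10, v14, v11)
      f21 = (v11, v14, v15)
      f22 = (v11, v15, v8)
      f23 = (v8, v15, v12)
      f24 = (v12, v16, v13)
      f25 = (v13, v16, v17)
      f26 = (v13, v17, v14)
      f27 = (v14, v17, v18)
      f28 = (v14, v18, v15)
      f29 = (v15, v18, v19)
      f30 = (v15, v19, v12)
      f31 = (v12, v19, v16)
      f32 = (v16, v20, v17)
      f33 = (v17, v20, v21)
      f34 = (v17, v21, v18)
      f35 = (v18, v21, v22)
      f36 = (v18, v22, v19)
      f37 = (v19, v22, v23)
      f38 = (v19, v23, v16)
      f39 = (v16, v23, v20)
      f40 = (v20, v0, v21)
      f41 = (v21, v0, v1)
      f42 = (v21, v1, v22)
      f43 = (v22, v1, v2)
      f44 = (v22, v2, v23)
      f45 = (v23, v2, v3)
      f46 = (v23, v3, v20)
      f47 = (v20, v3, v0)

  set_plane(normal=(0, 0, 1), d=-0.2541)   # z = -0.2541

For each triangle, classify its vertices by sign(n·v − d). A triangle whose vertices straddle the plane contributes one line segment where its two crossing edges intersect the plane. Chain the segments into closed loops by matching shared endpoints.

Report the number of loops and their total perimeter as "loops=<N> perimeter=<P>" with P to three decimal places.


loops=2 perimeter=25.080

Straddling triangles (24 of 48):
  (v2,v6,v3) [++-] → (1.37984, 0.717531, -0.2541)–(1.7941, 0, -0.2541)  len=0.8285
  (v3,v6,v7) [-+-] → (1.37984, 0.717531, -0.2541)–(0.89705, 1.55375, -0.2541)  len=0.9656
  (v3,v7,v0) [--+] → (1.90311, 0.83622, -0.2541)–(2.3859, 0, -0.2541)  len=0.9656
  (v0,v7,v4) [+-+] → (1.90311, 0.83622, -0.2541)–(1.19295, 2.06625, -0.2541)  len=1.4203
  (v6,v10,v7) [++-] → (0.06853, 1.55375, -0.2541)–(0.89705, 1.55375, -0.2541)  len=0.8285
  (v7,v10,v11) [-+-] → (0.06853, 1.55375, -0.2541)–(-0.89705, 1.55375, -0.2541)  len=0.9656
  (v7,v11,v4) [--+] → (0.22737, 2.06625, -0.2541)–(1.19295, 2.06625, -0.2541)  len=0.9656
  (v4,v11,v8) [+-+] → (0.22737, 2.06625, -0.2541)–(-1.19295, 2.06625, -0.2541)  len=1.4203
  (v10,v14,v11) [++-] → (-1.31131, 0.83622, -0.2541)–(-0.89705, 1.55375, -0.2541)  len=0.8285
  (v11,v14,v15) [-+-] → (-1.31131, 0.83622, -0.2541)–(-1.7941, 0, -0.2541)  len=0.9656
  (v11,v15,v8) [--+] → (-1.67574, 1.23003, -0.2541)–(-1.19295, 2.06625, -0.2541)  len=0.9656
  (v8,v15,v12) [+-+] → (-1.67574, 1.23003, -0.2541)–(-2.3859, 0, -0.2541)  len=1.4203
  (v14,v18,v15) [++-] → (-1.37984, -0.717531, -0.2541)–(-1.7941, 0, -0.2541)  len=0.8285
  (v15,v18,v19) [-+-] → (-1.37984, -0.717531, -0.2541)–(-0.89705, -1.55375, -0.2541)  len=0.9656
  (v15,v19,v12) [--+] → (-1.90311, -0.83622, -0.2541)–(-2.3859, 0, -0.2541)  len=0.9656
  (v12,v19,v16) [+-+] → (-1.90311, -0.83622, -0.2541)–(-1.19295, -2.06625, -0.2541)  len=1.4203
  (v18,v22,v19) [++-] → (-0.06853, -1.55375, -0.2541)–(-0.89705, -1.55375, -0.2541)  len=0.8285
  (v19,v22,v23) [-+-] → (-0.06853, -1.55375, -0.2541)–(0.89705, -1.55375, -0.2541)  len=0.9656
  (v19,v23,v16) [--+] → (-0.22737, -2.06625, -0.2541)–(-1.19295, -2.06625, -0.2541)  len=0.9656
  (v16,v23,v20) [+-+] → (-0.22737, -2.06625, -0.2541)–(1.19295, -2.06625, -0.2541)  len=1.4203
  (v22,v2,v23) [++-] → (1.31131, -0.83622, -0.2541)–(0.89705, -1.55375, -0.2541)  len=0.8285
  (v23,v2,v3) [-+-] → (1.31131, -0.83622, -0.2541)–(1.7941, 0, -0.2541)  len=0.9656
  (v23,v3,v20) [--+] → (1.67574, -1.23003, -0.2541)–(1.19295, -2.06625, -0.2541)  len=0.9656
  (v20,v3,v0) [+-+] → (1.67574, -1.23003, -0.2541)–(2.3859, 0, -0.2541)  len=1.4203

Chained into 2 loop(s):
  loop 1: 12 segments, perimeter = 10.7646
  loop 2: 12 segments, perimeter = 14.3154
Total perimeter = 25.080
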